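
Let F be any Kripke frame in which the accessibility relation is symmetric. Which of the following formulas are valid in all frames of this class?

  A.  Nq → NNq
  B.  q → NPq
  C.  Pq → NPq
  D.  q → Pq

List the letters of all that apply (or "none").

B

(A) axiom 4: valid iff R is transitive. Such an R need not be transitive — not valid.
(B) q → NPq is axiom B, which corresponds to symmetry. Every such R is symmetric — valid.
(C) Pq → NPq (axiom 5) characterises the euclidean frames. Such an R need not be euclidean — not valid.
(D) q → Pq (the dual of axiom T) characterises the reflexive frames. Such an R need not be reflexive — not valid.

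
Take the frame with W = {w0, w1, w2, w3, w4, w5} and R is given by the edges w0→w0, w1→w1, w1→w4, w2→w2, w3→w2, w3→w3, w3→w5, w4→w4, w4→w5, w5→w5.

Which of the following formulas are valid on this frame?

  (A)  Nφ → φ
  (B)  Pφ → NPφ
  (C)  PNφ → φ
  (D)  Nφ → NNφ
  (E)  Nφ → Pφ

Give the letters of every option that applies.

A, E

R is reflexive: each world relates to itself.
R is not symmetric: w1 R w4 but not w4 R w1.
R is not transitive: w1 R w4 and w4 R w5 but not w1 R w5.
R is not euclidean: w1 R w4 and w1 R w1 but not w4 R w1.
R is serial: every world has an R-successor.
(A) Nφ → φ (axiom T) characterises the reflexive frames. R is reflexive — valid.
(B) Pφ → NPφ is axiom 5; it is valid on a frame exactly when R is euclidean. R is not euclidean, so not valid.
(C) PNφ → φ is the dual of axiom B, which corresponds to symmetry. R is not symmetric — not valid.
(D) Nφ → NNφ is axiom 4, which corresponds to transitivity. R is not transitive — not valid.
(E) Nφ → Pφ is axiom D; it is valid on a frame exactly when R is serial. R is serial, so valid.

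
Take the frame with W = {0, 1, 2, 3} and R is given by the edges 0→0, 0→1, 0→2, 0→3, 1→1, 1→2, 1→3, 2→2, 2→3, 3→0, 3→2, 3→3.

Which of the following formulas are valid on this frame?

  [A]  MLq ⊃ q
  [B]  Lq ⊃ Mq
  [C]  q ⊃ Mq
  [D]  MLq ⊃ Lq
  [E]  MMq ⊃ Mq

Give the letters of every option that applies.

R is reflexive: each world relates to itself.
R is not symmetric: 0 R 1 but not 1 R 0.
R is not transitive: 1 R 3 and 3 R 0 but not 1 R 0.
R is not euclidean: 0 R 1 and 0 R 0 but not 1 R 0.
R is serial: every world has an R-successor.
(A) MLq ⊃ q (the dual of axiom B) characterises the symmetric frames. R is not symmetric — not valid.
(B) Lq ⊃ Mq (axiom D) characterises the serial frames. R is serial — valid.
(C) q ⊃ Mq (the dual of axiom T) characterises the reflexive frames. R is reflexive — valid.
(D) the dual of axiom 5: valid iff R is euclidean. R is not euclidean — not valid.
(E) the dual of axiom 4: valid iff R is transitive. R is not transitive — not valid.

B, C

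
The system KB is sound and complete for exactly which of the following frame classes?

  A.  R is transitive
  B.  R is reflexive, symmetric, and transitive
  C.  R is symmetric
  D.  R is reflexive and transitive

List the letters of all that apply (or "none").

(A) this class determines K4, not KB.
(B) this class determines S5, not KB.
(C) KB is sound and complete for exactly this class.
(D) this class determines S4, not KB.

C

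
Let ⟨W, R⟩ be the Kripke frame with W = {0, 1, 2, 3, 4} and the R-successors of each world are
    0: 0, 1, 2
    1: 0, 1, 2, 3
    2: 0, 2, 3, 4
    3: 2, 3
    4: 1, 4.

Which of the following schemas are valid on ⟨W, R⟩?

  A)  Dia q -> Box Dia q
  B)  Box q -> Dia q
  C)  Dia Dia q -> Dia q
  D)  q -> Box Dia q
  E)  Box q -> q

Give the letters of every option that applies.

B, E

R is reflexive: each world relates to itself.
R is not symmetric: 1 R 2 but not 2 R 1.
R is not transitive: 0 R 1 and 1 R 3 but not 0 R 3.
R is not euclidean: 0 R 2 and 0 R 1 but not 2 R 1.
R is serial: every world has an R-successor.
(A) Dia q -> Box Dia q is axiom 5, which corresponds to the euclidean property. R is not euclidean — not valid.
(B) axiom D: valid iff R is serial. R is serial — valid.
(C) Dia Dia q -> Dia q (the dual of axiom 4) characterises the transitive frames. R is not transitive — not valid.
(D) q -> Box Dia q is axiom B, which corresponds to symmetry. R is not symmetric — not valid.
(E) Box q -> q is axiom T; it is valid on a frame exactly when R is reflexive. R is reflexive, so valid.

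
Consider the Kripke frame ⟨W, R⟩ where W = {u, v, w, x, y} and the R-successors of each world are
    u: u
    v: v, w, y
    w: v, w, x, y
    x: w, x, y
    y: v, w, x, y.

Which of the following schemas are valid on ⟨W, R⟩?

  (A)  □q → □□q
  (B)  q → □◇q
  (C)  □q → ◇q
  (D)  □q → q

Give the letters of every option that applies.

B, C, D

R is reflexive: each world relates to itself.
R is symmetric: every R-edge is matched by its reverse.
R is not transitive: v R w and w R x but not v R x.
R is serial: every world has an R-successor.
(A) □q → □□q (axiom 4) characterises the transitive frames. R is not transitive — not valid.
(B) q → □◇q is axiom B; it is valid on a frame exactly when R is symmetric. R is symmetric, so valid.
(C) □q → ◇q (axiom D) characterises the serial frames. R is serial — valid.
(D) axiom T: valid iff R is reflexive. R is reflexive — valid.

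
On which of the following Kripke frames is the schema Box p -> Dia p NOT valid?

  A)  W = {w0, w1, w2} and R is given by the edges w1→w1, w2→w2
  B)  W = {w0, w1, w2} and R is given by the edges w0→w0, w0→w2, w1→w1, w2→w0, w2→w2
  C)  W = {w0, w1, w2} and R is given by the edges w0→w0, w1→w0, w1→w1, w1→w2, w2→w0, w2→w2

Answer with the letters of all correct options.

The schema Box p -> Dia p is axiom D; it is valid on a frame iff R is serial.
(A) R is not serial (w0 has no R-successor), so the schema fails here.
(B) R is serial (every world has an R-successor), so the schema is valid here.
(C) R is serial (every world has an R-successor), so the schema is valid here.

A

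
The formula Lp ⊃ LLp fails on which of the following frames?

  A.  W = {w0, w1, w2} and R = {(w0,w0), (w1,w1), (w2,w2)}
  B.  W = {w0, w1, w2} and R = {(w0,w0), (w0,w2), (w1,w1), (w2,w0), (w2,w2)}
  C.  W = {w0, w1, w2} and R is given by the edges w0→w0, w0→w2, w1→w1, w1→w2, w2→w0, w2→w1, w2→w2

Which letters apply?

The schema Lp ⊃ LLp is axiom 4; it is valid on a frame iff R is transitive.
(A) R is transitive (R is closed under composition), so the schema is valid here.
(B) R is transitive (R is closed under composition), so the schema is valid here.
(C) R is not transitive (w0 R w2 and w2 R w1 but not w0 R w1), so the schema fails here.

C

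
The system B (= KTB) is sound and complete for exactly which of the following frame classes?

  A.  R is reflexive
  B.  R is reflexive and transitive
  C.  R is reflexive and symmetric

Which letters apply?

(A) this class determines T (= KT), not B (= KTB).
(B) this class determines S4, not B (= KTB).
(C) B (= KTB) is sound and complete for exactly this class.

C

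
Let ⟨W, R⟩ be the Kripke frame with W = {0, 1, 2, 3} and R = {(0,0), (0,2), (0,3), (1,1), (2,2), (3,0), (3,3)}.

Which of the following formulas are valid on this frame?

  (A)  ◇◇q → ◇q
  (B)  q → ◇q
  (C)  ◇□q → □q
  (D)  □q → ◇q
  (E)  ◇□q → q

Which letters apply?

B, D

R is reflexive: each world relates to itself.
R is not symmetric: 0 R 2 but not 2 R 0.
R is not transitive: 3 R 0 and 0 R 2 but not 3 R 2.
R is not euclidean: 0 R 2 and 0 R 0 but not 2 R 0.
R is serial: every world has an R-successor.
(A) the dual of axiom 4: valid iff R is transitive. R is not transitive — not valid.
(B) the dual of axiom T: valid iff R is reflexive. R is reflexive — valid.
(C) ◇□q → □q is the dual of axiom 5; it is valid on a frame exactly when R is euclidean. R is not euclidean, so not valid.
(D) axiom D: valid iff R is serial. R is serial — valid.
(E) ◇□q → q is the dual of axiom B; it is valid on a frame exactly when R is symmetric. R is not symmetric, so not valid.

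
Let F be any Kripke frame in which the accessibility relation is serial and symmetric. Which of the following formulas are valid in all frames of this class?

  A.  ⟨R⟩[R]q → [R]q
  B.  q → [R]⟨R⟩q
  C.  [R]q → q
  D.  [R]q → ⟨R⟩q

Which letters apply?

B, D

(A) ⟨R⟩[R]q → [R]q is the dual of axiom 5, which corresponds to the euclidean property. Such an R need not be euclidean — not valid.
(B) q → [R]⟨R⟩q is axiom B; it is valid on a frame exactly when R is symmetric. Every such R is symmetric, so valid.
(C) [R]q → q is axiom T, which corresponds to reflexivity. Such an R need not be reflexive — not valid.
(D) [R]q → ⟨R⟩q is axiom D; it is valid on a frame exactly when R is serial. Every such R is serial, so valid.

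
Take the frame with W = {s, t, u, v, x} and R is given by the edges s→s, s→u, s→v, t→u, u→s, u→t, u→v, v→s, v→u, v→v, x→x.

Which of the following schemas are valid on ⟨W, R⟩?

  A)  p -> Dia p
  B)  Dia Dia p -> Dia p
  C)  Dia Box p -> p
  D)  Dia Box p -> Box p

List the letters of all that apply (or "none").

R is not reflexive: not t R t.
R is symmetric: every R-edge is matched by its reverse.
R is not transitive: s R u and u R t but not s R t.
R is not euclidean: u R s and u R t but not s R t.
(A) p -> Dia p is the dual of axiom T, which corresponds to reflexivity. R is not reflexive — not valid.
(B) Dia Dia p -> Dia p is the dual of axiom 4; it is valid on a frame exactly when R is transitive. R is not transitive, so not valid.
(C) Dia Box p -> p is the dual of axiom B; it is valid on a frame exactly when R is symmetric. R is symmetric, so valid.
(D) Dia Box p -> Box p (the dual of axiom 5) characterises the euclidean frames. R is not euclidean — not valid.

C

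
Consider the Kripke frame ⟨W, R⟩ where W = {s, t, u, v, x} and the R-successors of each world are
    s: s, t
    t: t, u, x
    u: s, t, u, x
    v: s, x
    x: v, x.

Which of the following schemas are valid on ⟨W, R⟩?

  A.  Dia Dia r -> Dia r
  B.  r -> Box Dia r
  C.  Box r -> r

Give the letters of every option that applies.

R is not reflexive: not v R v.
R is not symmetric: s R t but not t R s.
R is not transitive: s R t and t R u but not s R u.
(A) Dia Dia r -> Dia r is the dual of axiom 4; it is valid on a frame exactly when R is transitive. R is not transitive, so not valid.
(B) r -> Box Dia r (axiom B) characterises the symmetric frames. R is not symmetric — not valid.
(C) Box r -> r (axiom T) characterises the reflexive frames. R is not reflexive — not valid.

none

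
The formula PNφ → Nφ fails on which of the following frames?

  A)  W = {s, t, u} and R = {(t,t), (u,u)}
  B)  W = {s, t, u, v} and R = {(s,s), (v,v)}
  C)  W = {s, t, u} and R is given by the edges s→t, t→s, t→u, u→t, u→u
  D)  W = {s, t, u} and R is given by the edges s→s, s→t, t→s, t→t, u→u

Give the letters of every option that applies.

The schema PNφ → Nφ is the dual of axiom 5; it is valid on a frame iff R is euclidean.
(A) R is euclidean (any two R-successors of the same world are R-related), so the schema is valid here.
(B) R is euclidean (any two R-successors of the same world are R-related), so the schema is valid here.
(C) R is not euclidean (t R s and t R u but not s R u), so the schema fails here.
(D) R is euclidean (any two R-successors of the same world are R-related), so the schema is valid here.

C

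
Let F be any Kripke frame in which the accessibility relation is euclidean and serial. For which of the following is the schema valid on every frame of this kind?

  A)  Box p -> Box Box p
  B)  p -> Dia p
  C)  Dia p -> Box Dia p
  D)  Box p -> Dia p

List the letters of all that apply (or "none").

(A) Box p -> Box Box p is axiom 4; it is valid on a frame exactly when R is transitive. Such an R need not be transitive, so not valid.
(B) p -> Dia p is the dual of axiom T, which corresponds to reflexivity. Such an R need not be reflexive — not valid.
(C) axiom 5: valid iff R is euclidean. Every such R is euclidean — valid.
(D) Box p -> Dia p is axiom D, which corresponds to seriality. Every such R is serial — valid.

C, D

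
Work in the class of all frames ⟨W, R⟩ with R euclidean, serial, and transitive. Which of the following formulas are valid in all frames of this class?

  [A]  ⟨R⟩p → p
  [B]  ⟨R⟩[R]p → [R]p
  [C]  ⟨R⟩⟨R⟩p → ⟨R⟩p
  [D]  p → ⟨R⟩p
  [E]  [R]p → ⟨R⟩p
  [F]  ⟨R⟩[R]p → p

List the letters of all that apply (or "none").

(A) ⟨R⟩p → p (the converse of T) corresponds to R being a subset of the identity. Such an R need not be a subset of the identity, so not valid.
(B) ⟨R⟩[R]p → [R]p is the dual of axiom 5; it is valid on a frame exactly when R is euclidean. Every such R is euclidean, so valid.
(C) ⟨R⟩⟨R⟩p → ⟨R⟩p is the dual of axiom 4, which corresponds to transitivity. Every such R is transitive — valid.
(D) the dual of axiom T: valid iff R is reflexive. Such an R need not be reflexive — not valid.
(E) axiom D: valid iff R is serial. Every such R is serial — valid.
(F) ⟨R⟩[R]p → p (the dual of axiom B) characterises the symmetric frames. Such an R need not be symmetric — not valid.

B, C, E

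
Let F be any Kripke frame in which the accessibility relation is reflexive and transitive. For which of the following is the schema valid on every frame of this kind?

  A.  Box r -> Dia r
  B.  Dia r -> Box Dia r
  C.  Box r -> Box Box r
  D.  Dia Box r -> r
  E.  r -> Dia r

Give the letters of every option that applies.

Reflexive relations are serial.
(A) axiom D: valid iff R is serial. Every such R is serial — valid.
(B) axiom 5: valid iff R is euclidean. Such an R need not be euclidean — not valid.
(C) Box r -> Box Box r (axiom 4) characterises the transitive frames. Every such R is transitive — valid.
(D) Dia Box r -> r (the dual of axiom B) characterises the symmetric frames. Such an R need not be symmetric — not valid.
(E) r -> Dia r is the dual of axiom T; it is valid on a frame exactly when R is reflexive. Every such R is reflexive, so valid.

A, C, E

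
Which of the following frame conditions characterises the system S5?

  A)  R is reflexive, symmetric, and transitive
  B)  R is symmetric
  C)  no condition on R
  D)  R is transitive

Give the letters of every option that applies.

(A) S5 is sound and complete for exactly this class.
(B) this class determines KB, not S5.
(C) this class determines K, not S5.
(D) this class determines K4, not S5.

A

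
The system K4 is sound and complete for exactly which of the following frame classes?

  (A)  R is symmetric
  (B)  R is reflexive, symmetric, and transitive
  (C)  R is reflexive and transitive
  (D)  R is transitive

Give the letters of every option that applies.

D

(A) this class determines KB, not K4.
(B) this class determines S5, not K4.
(C) this class determines S4, not K4.
(D) K4 is sound and complete for exactly this class.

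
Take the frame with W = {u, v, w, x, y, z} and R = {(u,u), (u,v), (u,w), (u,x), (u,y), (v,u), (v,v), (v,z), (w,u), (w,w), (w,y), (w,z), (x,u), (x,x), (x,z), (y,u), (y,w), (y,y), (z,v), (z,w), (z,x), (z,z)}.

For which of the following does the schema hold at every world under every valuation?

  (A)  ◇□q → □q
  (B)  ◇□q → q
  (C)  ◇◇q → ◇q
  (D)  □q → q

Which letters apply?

B, D

R is reflexive: each world relates to itself.
R is symmetric: every R-edge is matched by its reverse.
R is not transitive: u R v and v R z but not u R z.
R is not euclidean: u R v and u R w but not v R w.
(A) the dual of axiom 5: valid iff R is euclidean. R is not euclidean — not valid.
(B) the dual of axiom B: valid iff R is symmetric. R is symmetric — valid.
(C) ◇◇q → ◇q (the dual of axiom 4) characterises the transitive frames. R is not transitive — not valid.
(D) □q → q is axiom T, which corresponds to reflexivity. R is reflexive — valid.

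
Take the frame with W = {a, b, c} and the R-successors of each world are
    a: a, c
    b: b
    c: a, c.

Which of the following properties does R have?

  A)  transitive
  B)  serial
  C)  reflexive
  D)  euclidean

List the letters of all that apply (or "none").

A, B, C, D

(A) transitive: R is closed under composition.
(B) serial: every world has an R-successor.
(C) reflexive: each world relates to itself.
(D) euclidean: any two R-successors of the same world are R-related.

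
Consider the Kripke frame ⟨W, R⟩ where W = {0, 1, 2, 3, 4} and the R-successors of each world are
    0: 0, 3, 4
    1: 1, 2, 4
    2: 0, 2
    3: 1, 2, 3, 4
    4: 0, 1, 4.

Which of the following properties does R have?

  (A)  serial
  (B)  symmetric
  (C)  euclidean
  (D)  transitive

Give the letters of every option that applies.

(A) serial: every world has an R-successor.
(B) not symmetric: 0 R 3 but not 3 R 0.
(C) not euclidean: 0 R 3 and 0 R 0 but not 3 R 0.
(D) not transitive: 0 R 3 and 3 R 1 but not 0 R 1.

A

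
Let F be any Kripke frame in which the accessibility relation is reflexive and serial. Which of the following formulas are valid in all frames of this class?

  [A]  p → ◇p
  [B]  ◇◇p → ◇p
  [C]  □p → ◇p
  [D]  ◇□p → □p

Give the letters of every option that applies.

A, C

(A) p → ◇p (the dual of axiom T) characterises the reflexive frames. Every such R is reflexive — valid.
(B) ◇◇p → ◇p (the dual of axiom 4) characterises the transitive frames. Such an R need not be transitive — not valid.
(C) axiom D: valid iff R is serial. Every such R is serial — valid.
(D) the dual of axiom 5: valid iff R is euclidean. Such an R need not be euclidean — not valid.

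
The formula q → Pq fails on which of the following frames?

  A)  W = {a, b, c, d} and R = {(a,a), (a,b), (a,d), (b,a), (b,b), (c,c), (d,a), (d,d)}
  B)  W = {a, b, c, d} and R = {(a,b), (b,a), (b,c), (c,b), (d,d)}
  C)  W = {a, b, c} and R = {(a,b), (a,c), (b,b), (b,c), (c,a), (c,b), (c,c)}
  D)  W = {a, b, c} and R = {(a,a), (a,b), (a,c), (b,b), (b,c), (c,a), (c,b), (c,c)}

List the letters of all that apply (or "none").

The schema q → Pq is the dual of axiom T; it is valid on a frame iff R is reflexive.
(A) R is reflexive (each world relates to itself), so the schema is valid here.
(B) R is not reflexive (not a R a), so the schema fails here.
(C) R is not reflexive (not a R a), so the schema fails here.
(D) R is reflexive (each world relates to itself), so the schema is valid here.

B, C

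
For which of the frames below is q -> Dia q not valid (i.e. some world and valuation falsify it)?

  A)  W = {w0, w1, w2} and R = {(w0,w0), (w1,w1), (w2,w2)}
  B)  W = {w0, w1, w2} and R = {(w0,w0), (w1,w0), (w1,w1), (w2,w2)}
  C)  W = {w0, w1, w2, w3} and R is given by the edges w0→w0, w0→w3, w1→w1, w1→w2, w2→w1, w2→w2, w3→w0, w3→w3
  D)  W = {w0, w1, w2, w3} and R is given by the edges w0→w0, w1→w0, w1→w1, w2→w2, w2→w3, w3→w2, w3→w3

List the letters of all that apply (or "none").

none

The schema q -> Dia q is the dual of axiom T; it is valid on a frame iff R is reflexive.
(A) R is reflexive (each world relates to itself), so the schema is valid here.
(B) R is reflexive (each world relates to itself), so the schema is valid here.
(C) R is reflexive (each world relates to itself), so the schema is valid here.
(D) R is reflexive (each world relates to itself), so the schema is valid here.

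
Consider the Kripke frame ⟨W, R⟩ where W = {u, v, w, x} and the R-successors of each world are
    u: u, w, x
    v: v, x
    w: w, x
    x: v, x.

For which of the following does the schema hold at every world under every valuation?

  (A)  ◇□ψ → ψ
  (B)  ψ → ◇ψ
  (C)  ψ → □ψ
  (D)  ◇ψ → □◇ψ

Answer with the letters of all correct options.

B

R is reflexive: each world relates to itself.
R is not symmetric: u R w but not w R u.
R is not euclidean: u R w and u R u but not w R u.
R is not a subset of the identity: u R w with u ≠ w.
(A) ◇□ψ → ψ (the dual of axiom B) characterises the symmetric frames. R is not symmetric — not valid.
(B) ψ → ◇ψ (the dual of axiom T) characterises the reflexive frames. R is reflexive — valid.
(C) ψ → □ψ (equivalent to ◇p→p) corresponds to R being a subset of the identity. Here R ⊄ identity, so not valid.
(D) ◇ψ → □◇ψ is axiom 5; it is valid on a frame exactly when R is euclidean. R is not euclidean, so not valid.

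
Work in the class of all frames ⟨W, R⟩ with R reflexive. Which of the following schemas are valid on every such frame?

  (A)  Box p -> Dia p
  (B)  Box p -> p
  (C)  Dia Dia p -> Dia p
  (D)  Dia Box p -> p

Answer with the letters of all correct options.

A, B

A reflexive relation is serial.
(A) Box p -> Dia p is axiom D, which corresponds to seriality. Every such R is serial — valid.
(B) Box p -> p is axiom T; it is valid on a frame exactly when R is reflexive. Every such R is reflexive, so valid.
(C) Dia Dia p -> Dia p (the dual of axiom 4) characterises the transitive frames. Such an R need not be transitive — not valid.
(D) Dia Box p -> p (the dual of axiom B) characterises the symmetric frames. Such an R need not be symmetric — not valid.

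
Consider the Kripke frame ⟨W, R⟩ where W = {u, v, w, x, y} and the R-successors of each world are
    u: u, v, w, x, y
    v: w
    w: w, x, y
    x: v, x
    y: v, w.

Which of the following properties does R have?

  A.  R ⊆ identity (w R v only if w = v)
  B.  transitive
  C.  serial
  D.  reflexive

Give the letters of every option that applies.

(A) not ⊆ identity: u R v with u ≠ v.
(B) not transitive: v R w and w R x but not v R x.
(C) serial: every world has an R-successor.
(D) not reflexive: not v R v.

C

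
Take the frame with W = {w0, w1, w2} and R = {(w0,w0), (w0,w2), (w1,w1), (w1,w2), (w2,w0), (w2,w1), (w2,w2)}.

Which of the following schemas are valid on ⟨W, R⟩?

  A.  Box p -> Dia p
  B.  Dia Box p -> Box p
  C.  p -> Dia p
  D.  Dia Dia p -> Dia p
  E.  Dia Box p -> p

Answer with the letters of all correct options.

R is reflexive: each world relates to itself.
R is symmetric: every R-edge is matched by its reverse.
R is not transitive: w0 R w2 and w2 R w1 but not w0 R w1.
R is not euclidean: w2 R w0 and w2 R w1 but not w0 R w1.
R is serial: every world has an R-successor.
(A) Box p -> Dia p is axiom D, which corresponds to seriality. R is serial — valid.
(B) Dia Box p -> Box p is the dual of axiom 5; it is valid on a frame exactly when R is euclidean. R is not euclidean, so not valid.
(C) p -> Dia p is the dual of axiom T, which corresponds to reflexivity. R is reflexive — valid.
(D) Dia Dia p -> Dia p is the dual of axiom 4; it is valid on a frame exactly when R is transitive. R is not transitive, so not valid.
(E) Dia Box p -> p (the dual of axiom B) characterises the symmetric frames. R is symmetric — valid.

A, C, E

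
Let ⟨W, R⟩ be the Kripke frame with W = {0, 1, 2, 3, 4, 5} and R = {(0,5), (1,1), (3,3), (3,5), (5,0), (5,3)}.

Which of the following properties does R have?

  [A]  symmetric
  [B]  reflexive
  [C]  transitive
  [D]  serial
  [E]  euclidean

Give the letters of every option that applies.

A

(A) symmetric: every R-edge is matched by its reverse.
(B) not reflexive: not 0 R 0.
(C) not transitive: 0 R 5 and 5 R 0 but not 0 R 0.
(D) not serial: 2 has no R-successor.
(E) not euclidean: 5 R 0 and 5 R 3 but not 0 R 3.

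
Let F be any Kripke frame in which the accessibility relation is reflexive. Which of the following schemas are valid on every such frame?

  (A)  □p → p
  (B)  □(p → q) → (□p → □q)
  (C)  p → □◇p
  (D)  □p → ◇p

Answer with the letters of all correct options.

A reflexive relation is serial.
(A) axiom T: valid iff R is reflexive. Every such R is reflexive — valid.
(B) □(p → q) → (□p → □q) is the K axiom; it holds on all frames — valid.
(C) p → □◇p is axiom B, which corresponds to symmetry. Such an R need not be symmetric — not valid.
(D) □p → ◇p is axiom D; it is valid on a frame exactly when R is serial. Every such R is serial, so valid.

A, B, D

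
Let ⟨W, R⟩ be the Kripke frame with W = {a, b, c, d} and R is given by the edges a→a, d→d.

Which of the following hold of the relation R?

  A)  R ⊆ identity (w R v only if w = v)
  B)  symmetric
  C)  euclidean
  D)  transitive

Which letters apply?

(A) ⊆ identity: every R-edge is a self-loop.
(B) symmetric: every R-edge is matched by its reverse.
(C) euclidean: any two R-successors of the same world are R-related.
(D) transitive: R is closed under composition.

A, B, C, D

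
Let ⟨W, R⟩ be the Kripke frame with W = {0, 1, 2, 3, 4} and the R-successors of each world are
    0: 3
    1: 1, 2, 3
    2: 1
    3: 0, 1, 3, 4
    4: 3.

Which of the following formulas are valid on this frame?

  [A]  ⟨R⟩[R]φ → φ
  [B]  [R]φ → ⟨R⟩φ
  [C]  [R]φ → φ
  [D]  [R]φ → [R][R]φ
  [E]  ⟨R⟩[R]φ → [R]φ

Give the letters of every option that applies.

A, B

R is not reflexive: not 0 R 0.
R is symmetric: every R-edge is matched by its reverse.
R is not transitive: 0 R 3 and 3 R 0 but not 0 R 0.
R is not euclidean: 1 R 2 and 1 R 3 but not 2 R 3.
R is serial: every world has an R-successor.
(A) the dual of axiom B: valid iff R is symmetric. R is symmetric — valid.
(B) [R]φ → ⟨R⟩φ (axiom D) characterises the serial frames. R is serial — valid.
(C) axiom T: valid iff R is reflexive. R is not reflexive — not valid.
(D) [R]φ → [R][R]φ is axiom 4; it is valid on a frame exactly when R is transitive. R is not transitive, so not valid.
(E) ⟨R⟩[R]φ → [R]φ is the dual of axiom 5, which corresponds to the euclidean property. R is not euclidean — not valid.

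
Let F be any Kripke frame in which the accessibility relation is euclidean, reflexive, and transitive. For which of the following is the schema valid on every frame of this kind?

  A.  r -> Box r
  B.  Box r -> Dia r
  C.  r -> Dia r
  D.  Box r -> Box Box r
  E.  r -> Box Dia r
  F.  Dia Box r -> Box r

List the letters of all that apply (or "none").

A relation that is euclidean, reflexive, and transitive is also serial and symmetric.
(A) r -> Box r is valid only on frames where every R-edge is a self-loop. Such an R need not be a subset of the identity — not valid.
(B) Box r -> Dia r (axiom D) characterises the serial frames. Every such R is serial — valid.
(C) the dual of axiom T: valid iff R is reflexive. Every such R is reflexive — valid.
(D) Box r -> Box Box r is axiom 4, which corresponds to transitivity. Every such R is transitive — valid.
(E) axiom B: valid iff R is symmetric. Every such R is symmetric — valid.
(F) Dia Box r -> Box r is the dual of axiom 5; it is valid on a frame exactly when R is euclidean. Every such R is euclidean, so valid.

B, C, D, E, F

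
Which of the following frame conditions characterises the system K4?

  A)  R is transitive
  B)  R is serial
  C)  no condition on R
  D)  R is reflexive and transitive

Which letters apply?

(A) K4 is sound and complete for exactly this class.
(B) this class determines D, not K4.
(C) this class determines K, not K4.
(D) this class determines S4, not K4.

A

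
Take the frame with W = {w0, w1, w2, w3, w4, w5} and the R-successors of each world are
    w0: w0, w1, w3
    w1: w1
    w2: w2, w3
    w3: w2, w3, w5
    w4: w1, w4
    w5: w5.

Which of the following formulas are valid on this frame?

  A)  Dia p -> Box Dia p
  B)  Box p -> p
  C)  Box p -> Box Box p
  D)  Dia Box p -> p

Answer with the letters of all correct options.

B

R is reflexive: each world relates to itself.
R is not symmetric: w0 R w1 but not w1 R w0.
R is not transitive: w0 R w3 and w3 R w2 but not w0 R w2.
R is not euclidean: w0 R w1 and w0 R w0 but not w1 R w0.
(A) axiom 5: valid iff R is euclidean. R is not euclidean — not valid.
(B) Box p -> p (axiom T) characterises the reflexive frames. R is reflexive — valid.
(C) Box p -> Box Box p is axiom 4, which corresponds to transitivity. R is not transitive — not valid.
(D) the dual of axiom B: valid iff R is symmetric. R is not symmetric — not valid.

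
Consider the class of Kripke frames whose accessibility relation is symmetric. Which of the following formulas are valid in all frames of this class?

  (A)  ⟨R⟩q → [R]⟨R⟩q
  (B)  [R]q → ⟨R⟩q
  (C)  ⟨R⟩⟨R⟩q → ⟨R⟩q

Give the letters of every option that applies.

(A) axiom 5: valid iff R is euclidean. Such an R need not be euclidean — not valid.
(B) [R]q → ⟨R⟩q (axiom D) characterises the serial frames. Such an R need not be serial — not valid.
(C) the dual of axiom 4: valid iff R is transitive. Such an R need not be transitive — not valid.

none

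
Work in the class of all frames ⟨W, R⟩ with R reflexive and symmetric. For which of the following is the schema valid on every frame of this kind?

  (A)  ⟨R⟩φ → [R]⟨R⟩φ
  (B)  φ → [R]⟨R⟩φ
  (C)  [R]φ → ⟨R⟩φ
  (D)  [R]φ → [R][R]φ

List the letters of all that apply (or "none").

B, C

Reflexive relations are serial.
(A) ⟨R⟩φ → [R]⟨R⟩φ is axiom 5, which corresponds to the euclidean property. Such an R need not be euclidean — not valid.
(B) φ → [R]⟨R⟩φ is axiom B; it is valid on a frame exactly when R is symmetric. Every such R is symmetric, so valid.
(C) [R]φ → ⟨R⟩φ is axiom D; it is valid on a frame exactly when R is serial. Every such R is serial, so valid.
(D) axiom 4: valid iff R is transitive. Such an R need not be transitive — not valid.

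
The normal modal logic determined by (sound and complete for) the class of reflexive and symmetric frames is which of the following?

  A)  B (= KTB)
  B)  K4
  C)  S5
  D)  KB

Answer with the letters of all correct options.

(A) B (= KTB) is determined by exactly this class.
(B) K4 is determined by the class of transitive frames.
(C) S5 is determined by the class of reflexive, symmetric, and transitive frames.
(D) KB is determined by the class of symmetric frames.

A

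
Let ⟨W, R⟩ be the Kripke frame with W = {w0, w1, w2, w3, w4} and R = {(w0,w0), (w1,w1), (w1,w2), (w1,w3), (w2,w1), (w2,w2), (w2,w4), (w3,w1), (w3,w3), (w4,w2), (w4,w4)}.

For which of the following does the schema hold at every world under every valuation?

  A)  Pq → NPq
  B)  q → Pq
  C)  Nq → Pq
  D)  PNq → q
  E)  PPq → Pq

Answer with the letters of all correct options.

R is reflexive: each world relates to itself.
R is symmetric: every R-edge is matched by its reverse.
R is not transitive: w1 R w2 and w2 R w4 but not w1 R w4.
R is not euclidean: w1 R w2 and w1 R w3 but not w2 R w3.
R is serial: every world has an R-successor.
(A) Pq → NPq (axiom 5) characterises the euclidean frames. R is not euclidean — not valid.
(B) q → Pq is the dual of axiom T, which corresponds to reflexivity. R is reflexive — valid.
(C) Nq → Pq (axiom D) characterises the serial frames. R is serial — valid.
(D) PNq → q (the dual of axiom B) characterises the symmetric frames. R is symmetric — valid.
(E) PPq → Pq is the dual of axiom 4, which corresponds to transitivity. R is not transitive — not valid.

B, C, D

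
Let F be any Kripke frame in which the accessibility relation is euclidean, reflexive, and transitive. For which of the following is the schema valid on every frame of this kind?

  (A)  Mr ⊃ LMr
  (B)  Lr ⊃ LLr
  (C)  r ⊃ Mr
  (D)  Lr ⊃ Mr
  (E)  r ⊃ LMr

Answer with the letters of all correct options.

A relation that is euclidean, reflexive, and transitive is also serial and symmetric.
(A) Mr ⊃ LMr is axiom 5, which corresponds to the euclidean property. Every such R is euclidean — valid.
(B) axiom 4: valid iff R is transitive. Every such R is transitive — valid.
(C) the dual of axiom T: valid iff R is reflexive. Every such R is reflexive — valid.
(D) Lr ⊃ Mr is axiom D, which corresponds to seriality. Every such R is serial — valid.
(E) axiom B: valid iff R is symmetric. Every such R is symmetric — valid.

A, B, C, D, E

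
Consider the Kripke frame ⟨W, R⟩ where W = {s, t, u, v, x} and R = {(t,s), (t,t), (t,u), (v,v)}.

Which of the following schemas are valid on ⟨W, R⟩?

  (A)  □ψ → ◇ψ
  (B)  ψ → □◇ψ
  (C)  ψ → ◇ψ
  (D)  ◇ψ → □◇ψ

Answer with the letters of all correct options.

none

R is not reflexive: not s R s.
R is not symmetric: t R s but not s R t.
R is not euclidean: t R s and t R t but not s R t.
R is not serial: s has no R-successor.
(A) □ψ → ◇ψ is axiom D; it is valid on a frame exactly when R is serial. R is not serial, so not valid.
(B) axiom B: valid iff R is symmetric. R is not symmetric — not valid.
(C) ψ → ◇ψ (the dual of axiom T) characterises the reflexive frames. R is not reflexive — not valid.
(D) ◇ψ → □◇ψ is axiom 5; it is valid on a frame exactly when R is euclidean. R is not euclidean, so not valid.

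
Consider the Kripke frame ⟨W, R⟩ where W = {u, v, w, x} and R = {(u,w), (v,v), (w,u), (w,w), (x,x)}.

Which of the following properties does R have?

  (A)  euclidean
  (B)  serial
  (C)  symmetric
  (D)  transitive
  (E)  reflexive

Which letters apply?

(A) not euclidean: w R u and w R u but not u R u.
(B) serial: every world has an R-successor.
(C) symmetric: every R-edge is matched by its reverse.
(D) not transitive: u R w and w R u but not u R u.
(E) not reflexive: not u R u.

B, C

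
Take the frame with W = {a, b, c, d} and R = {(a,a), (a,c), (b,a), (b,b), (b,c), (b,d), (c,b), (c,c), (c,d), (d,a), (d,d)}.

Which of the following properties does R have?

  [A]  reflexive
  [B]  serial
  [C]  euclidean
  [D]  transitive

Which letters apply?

(A) reflexive: each world relates to itself.
(B) serial: every world has an R-successor.
(C) not euclidean: a R c and a R a but not c R a.
(D) not transitive: a R c and c R b but not a R b.

A, B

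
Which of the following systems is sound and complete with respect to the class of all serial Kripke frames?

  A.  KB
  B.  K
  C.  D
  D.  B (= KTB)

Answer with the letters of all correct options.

C

(A) KB is determined by the class of symmetric frames.
(B) K is determined by the class of arbitrary frames.
(C) D is determined by exactly this class.
(D) B (= KTB) is determined by the class of reflexive and symmetric frames.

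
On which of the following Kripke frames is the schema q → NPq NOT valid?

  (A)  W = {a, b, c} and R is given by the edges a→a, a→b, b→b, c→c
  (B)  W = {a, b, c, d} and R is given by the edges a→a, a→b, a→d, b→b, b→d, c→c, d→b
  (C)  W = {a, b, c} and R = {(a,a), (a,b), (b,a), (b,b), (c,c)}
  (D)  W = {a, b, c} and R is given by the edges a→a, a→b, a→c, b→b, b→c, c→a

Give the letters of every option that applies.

The schema q → NPq is axiom B; it is valid on a frame iff R is symmetric.
(A) R is not symmetric (a R b but not b R a), so the schema fails here.
(B) R is not symmetric (a R b but not b R a), so the schema fails here.
(C) R is symmetric (every R-edge is matched by its reverse), so the schema is valid here.
(D) R is not symmetric (a R b but not b R a), so the schema fails here.

A, B, D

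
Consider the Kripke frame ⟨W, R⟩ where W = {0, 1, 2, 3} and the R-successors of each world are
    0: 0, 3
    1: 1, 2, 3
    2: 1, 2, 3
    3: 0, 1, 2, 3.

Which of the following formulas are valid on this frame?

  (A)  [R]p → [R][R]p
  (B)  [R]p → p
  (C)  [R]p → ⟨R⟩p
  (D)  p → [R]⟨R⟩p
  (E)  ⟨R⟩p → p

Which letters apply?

R is reflexive: each world relates to itself.
R is symmetric: every R-edge is matched by its reverse.
R is not transitive: 0 R 3 and 3 R 1 but not 0 R 1.
R is serial: every world has an R-successor.
R is not a subset of the identity: 0 R 3 with 0 ≠ 3.
(A) [R]p → [R][R]p (axiom 4) characterises the transitive frames. R is not transitive — not valid.
(B) [R]p → p is axiom T; it is valid on a frame exactly when R is reflexive. R is reflexive, so valid.
(C) [R]p → ⟨R⟩p is axiom D; it is valid on a frame exactly when R is serial. R is serial, so valid.
(D) p → [R]⟨R⟩p (axiom B) characterises the symmetric frames. R is symmetric — valid.
(E) ⟨R⟩p → p is valid only on frames where every R-edge is a self-loop. Here R ⊄ identity — not valid.

B, C, D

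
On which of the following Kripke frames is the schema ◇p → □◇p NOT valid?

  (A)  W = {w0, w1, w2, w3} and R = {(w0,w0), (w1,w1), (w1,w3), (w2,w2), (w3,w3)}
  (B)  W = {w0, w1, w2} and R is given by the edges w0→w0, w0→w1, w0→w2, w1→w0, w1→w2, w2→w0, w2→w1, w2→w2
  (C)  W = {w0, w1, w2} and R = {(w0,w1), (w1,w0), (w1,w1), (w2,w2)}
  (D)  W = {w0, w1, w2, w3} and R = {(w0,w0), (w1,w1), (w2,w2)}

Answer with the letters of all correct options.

A, B, C

The schema ◇p → □◇p is axiom 5; it is valid on a frame iff R is euclidean.
(A) R is not euclidean (w1 R w3 and w1 R w1 but not w3 R w1), so the schema fails here.
(B) R is not euclidean (w0 R w1 and w0 R w1 but not w1 R w1), so the schema fails here.
(C) R is not euclidean (w1 R w0 and w1 R w0 but not w0 R w0), so the schema fails here.
(D) R is euclidean (any two R-successors of the same world are R-related), so the schema is valid here.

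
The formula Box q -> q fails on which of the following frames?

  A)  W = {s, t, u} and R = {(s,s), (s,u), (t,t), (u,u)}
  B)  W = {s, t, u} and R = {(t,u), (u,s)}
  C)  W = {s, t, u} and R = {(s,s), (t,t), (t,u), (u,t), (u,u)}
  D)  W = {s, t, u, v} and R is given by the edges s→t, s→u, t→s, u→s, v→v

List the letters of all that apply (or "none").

B, D

The schema Box q -> q is axiom T; it is valid on a frame iff R is reflexive.
(A) R is reflexive (each world relates to itself), so the schema is valid here.
(B) R is not reflexive (not s R s), so the schema fails here.
(C) R is reflexive (each world relates to itself), so the schema is valid here.
(D) R is not reflexive (not s R s), so the schema fails here.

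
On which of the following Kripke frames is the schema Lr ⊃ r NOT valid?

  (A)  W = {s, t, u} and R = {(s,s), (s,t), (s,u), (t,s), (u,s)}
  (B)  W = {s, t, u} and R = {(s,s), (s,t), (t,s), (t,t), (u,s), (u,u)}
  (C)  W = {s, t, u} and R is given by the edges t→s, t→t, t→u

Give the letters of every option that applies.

A, C

The schema Lr ⊃ r is axiom T; it is valid on a frame iff R is reflexive.
(A) R is not reflexive (not t R t), so the schema fails here.
(B) R is reflexive (each world relates to itself), so the schema is valid here.
(C) R is not reflexive (not s R s), so the schema fails here.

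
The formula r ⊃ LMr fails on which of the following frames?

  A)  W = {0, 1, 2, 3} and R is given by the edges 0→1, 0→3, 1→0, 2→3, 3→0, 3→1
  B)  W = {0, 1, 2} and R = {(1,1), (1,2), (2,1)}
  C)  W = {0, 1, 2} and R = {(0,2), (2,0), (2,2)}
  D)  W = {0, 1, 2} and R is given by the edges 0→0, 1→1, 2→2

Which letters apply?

The schema r ⊃ LMr is axiom B; it is valid on a frame iff R is symmetric.
(A) R is not symmetric (2 R 3 but not 3 R 2), so the schema fails here.
(B) R is symmetric (every R-edge is matched by its reverse), so the schema is valid here.
(C) R is symmetric (every R-edge is matched by its reverse), so the schema is valid here.
(D) R is symmetric (every R-edge is matched by its reverse), so the schema is valid here.

A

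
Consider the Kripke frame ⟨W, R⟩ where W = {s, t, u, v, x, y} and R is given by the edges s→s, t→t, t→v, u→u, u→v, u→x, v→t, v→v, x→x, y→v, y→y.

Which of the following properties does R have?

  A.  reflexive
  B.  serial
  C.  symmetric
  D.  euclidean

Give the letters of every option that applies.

(A) reflexive: each world relates to itself.
(B) serial: every world has an R-successor.
(C) not symmetric: u R v but not v R u.
(D) not euclidean: u R v and u R u but not v R u.

A, B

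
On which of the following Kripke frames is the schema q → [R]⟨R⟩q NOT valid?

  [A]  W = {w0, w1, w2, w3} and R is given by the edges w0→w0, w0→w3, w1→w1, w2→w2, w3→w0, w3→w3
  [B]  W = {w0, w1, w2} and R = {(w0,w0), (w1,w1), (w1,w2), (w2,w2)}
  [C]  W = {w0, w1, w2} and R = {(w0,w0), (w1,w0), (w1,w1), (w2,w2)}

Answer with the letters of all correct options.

The schema q → [R]⟨R⟩q is axiom B; it is valid on a frame iff R is symmetric.
(A) R is symmetric (every R-edge is matched by its reverse), so the schema is valid here.
(B) R is not symmetric (w1 R w2 but not w2 R w1), so the schema fails here.
(C) R is not symmetric (w1 R w0 but not w0 R w1), so the schema fails here.

B, C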